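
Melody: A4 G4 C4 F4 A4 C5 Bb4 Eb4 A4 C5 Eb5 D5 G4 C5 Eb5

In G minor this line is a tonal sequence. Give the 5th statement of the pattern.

Taking 5-note groups, the heads are A4, C5, Eb5: the pattern moves up a 3rd.
Extending up a 3rd: G5 → Bb5.
From Bb5 the diatonic shape gives Bb5 A5 D5 G5 Bb5.

Bb5 A5 D5 G5 Bb5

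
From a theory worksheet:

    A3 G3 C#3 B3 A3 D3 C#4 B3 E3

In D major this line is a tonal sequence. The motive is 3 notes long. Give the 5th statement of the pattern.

E4 D4 G3

The 3-note cells begin on A3, B3, C#4 — each up a 2nd from the last.
Continuing the starts: D4 → E4.
From E4 the diatonic shape gives E4 D4 G3.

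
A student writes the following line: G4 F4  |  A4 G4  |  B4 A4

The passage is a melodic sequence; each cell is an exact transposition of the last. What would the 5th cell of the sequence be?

D#5 C#5

The 2-note cells begin on G4, A4, B4 — each up a 2nd from the last.
Carrying on: C#5 → D#5.
Statement 5 starts on D#5 and keeps the same exact contour: D#5 C#5.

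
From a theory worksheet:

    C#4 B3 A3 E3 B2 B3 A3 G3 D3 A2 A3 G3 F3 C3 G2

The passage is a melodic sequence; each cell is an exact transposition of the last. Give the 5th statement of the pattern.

F3 Eb3 Db3 Ab2 Eb2

Taking 5-note groups, the heads are C#4, B3, A3: the pattern moves down a 2nd.
Continuing the starts: G3 → F3.
From F3 the exact shape gives F3 Eb3 Db3 Ab2 Eb2.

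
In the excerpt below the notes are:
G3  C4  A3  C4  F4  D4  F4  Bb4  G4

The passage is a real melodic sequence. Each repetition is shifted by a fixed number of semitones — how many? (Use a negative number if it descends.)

5

With a 3-note motive the entries are G3, C4, F4, each up a 4th from the previous.
Counting half-steps from G3 to C4: 5.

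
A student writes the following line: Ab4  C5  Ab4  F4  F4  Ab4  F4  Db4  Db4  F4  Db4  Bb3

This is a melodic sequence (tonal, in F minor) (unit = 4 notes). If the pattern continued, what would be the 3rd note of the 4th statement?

With 4-note cells, note 3 of each statement runs Ab4, F4, Db4.
Each moves down a 3rd; the next is Bb3.

Bb3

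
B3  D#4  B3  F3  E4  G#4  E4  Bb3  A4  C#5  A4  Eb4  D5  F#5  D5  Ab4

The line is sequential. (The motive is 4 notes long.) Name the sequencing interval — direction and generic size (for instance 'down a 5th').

Unit = 4 notes; the statements start on B3, E4, A4, D5, moving up a 4th each time.
From B3 to E4: up a 4th.

up a 4th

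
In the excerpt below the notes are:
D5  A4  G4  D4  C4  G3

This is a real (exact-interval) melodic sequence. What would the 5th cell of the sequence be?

With a 2-note motive the entries are D5, G4, C4, each down a 5th from the previous.
Continuing the starts: F3 → Bb2.
So cell 5 is Bb2 F2.

Bb2 F2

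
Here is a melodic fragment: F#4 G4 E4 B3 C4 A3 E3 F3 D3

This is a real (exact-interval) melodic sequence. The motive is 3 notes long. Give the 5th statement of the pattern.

D2 Eb2 C2

Unit = 3 notes; the statements start on F#4, B3, E3, moving down a 5th each time.
Carrying on: A2 → D2.
Statement 5 starts on D2 and keeps the same exact contour: D2 Eb2 C2.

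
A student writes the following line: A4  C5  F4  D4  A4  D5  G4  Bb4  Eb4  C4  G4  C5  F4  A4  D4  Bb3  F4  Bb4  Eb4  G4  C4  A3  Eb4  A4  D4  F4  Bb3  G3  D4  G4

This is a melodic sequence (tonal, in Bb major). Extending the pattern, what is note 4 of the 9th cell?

The unit is 6 notes. Position-4 pitches of the 5 shown cells: D4, C4, Bb3, A3, G3.
Each moves down a 2nd. Continuing: F3 → Eb3 → D3 → C3.

C3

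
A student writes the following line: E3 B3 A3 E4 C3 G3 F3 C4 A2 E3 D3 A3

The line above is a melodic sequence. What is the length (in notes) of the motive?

4

There are 12 notes; a 4-note unit gives 3 cells:
E3 B3 A3 E4 | C3 G3 F3 C4 | A2 E3 D3 A3
Each cell is the previous one down a 3rd — so the unit is 4 notes.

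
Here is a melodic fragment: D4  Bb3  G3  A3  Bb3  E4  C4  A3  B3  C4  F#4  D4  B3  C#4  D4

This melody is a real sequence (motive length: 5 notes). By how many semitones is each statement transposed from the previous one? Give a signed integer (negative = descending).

2

Taking 5-note groups, the heads are D4, E4, F#4: the pattern moves up a 2nd.
D4 to E4 spans +2 semitones.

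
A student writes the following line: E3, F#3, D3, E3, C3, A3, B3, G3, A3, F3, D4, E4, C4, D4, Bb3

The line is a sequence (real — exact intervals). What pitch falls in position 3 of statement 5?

Bb4

Grouping in 5s, the 3rd note of each cell is D3, G3, C4.
Each moves up a 4th. Continuing: F4 → Bb4.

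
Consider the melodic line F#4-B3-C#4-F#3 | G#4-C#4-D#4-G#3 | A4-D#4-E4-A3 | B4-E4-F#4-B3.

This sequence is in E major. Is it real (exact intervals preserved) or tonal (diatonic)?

Every note is diatonic to E major.
Cell 1 has -7 semitones from note 1 to 2, but cell 3 has -6 — the interval quality changes while the contour stays the same, which is the hallmark of a tonal sequence.

tonal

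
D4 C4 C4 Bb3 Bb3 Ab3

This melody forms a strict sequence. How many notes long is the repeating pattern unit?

2

6 notes total. Splitting into 3 groups of 2:
D4 C4 | C4 Bb3 | Bb3 Ab3
That's a consistent down a 2nd shift per cell, and no other grouping gives one.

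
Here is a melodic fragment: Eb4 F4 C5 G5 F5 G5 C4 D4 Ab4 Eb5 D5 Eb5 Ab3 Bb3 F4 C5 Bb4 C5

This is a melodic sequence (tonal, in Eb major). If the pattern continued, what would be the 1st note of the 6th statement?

Bb2

With 6-note cells, note 1 of each statement runs Eb4, C4, Ab3.
Carrying that down a 3rd forward: F3 → D3 → Bb2.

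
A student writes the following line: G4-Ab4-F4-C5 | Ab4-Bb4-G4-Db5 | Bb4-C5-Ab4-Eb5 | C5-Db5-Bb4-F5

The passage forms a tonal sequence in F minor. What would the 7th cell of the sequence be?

The 4-note cells begin on G4, Ab4, Bb4, C5 — each up a 2nd from the last.
Extending up a 2nd: Db5 → Eb5 → F5.
So cell 7 is F5 G5 Eb5 Bb5.

F5 G5 Eb5 Bb5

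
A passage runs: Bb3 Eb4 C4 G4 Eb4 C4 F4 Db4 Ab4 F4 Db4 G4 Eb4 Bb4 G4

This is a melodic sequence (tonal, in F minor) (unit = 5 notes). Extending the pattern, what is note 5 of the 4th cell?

Ab4

The unit is 5 notes. Position-5 pitches of the 3 shown cells: Eb4, F4, G4.
From G4, up a 2nd gives Ab4.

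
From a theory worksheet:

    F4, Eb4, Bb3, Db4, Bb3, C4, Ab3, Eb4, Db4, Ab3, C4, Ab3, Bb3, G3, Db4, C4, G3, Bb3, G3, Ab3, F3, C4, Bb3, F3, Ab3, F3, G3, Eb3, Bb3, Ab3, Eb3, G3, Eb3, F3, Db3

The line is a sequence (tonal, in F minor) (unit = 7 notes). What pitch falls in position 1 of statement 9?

The unit is 7 notes. Position-1 pitches of the 5 shown cells: F4, Eb4, Db4, C4, Bb3.
Carrying that down a 2nd forward: Ab3 → G3 → F3 → Eb3.

Eb3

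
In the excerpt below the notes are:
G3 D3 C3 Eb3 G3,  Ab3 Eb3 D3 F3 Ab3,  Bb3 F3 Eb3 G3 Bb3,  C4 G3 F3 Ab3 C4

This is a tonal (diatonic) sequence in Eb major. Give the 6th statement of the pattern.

Eb4 Bb3 Ab3 C4 Eb4

The 5-note cells begin on G3, Ab3, Bb3, C4 — each up a 2nd from the last.
Extending up a 2nd: D4 → Eb4.
Statement 6 starts on Eb4 and keeps the same diatonic contour: Eb4 Bb3 Ab3 C4 Eb4.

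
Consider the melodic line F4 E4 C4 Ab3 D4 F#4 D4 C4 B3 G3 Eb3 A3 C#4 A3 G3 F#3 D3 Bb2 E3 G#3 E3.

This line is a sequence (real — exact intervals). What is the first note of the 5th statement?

A2

Taking 7-note groups, the heads are F4, C4, G3: the pattern moves down a 4th.
Continuing: D3 → A2. Statement 5 starts on A2.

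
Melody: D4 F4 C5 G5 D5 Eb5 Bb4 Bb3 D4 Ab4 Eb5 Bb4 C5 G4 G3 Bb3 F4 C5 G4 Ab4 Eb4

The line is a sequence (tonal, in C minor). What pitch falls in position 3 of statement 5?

Bb3

The unit is 7 notes. Position-3 pitches of the 3 shown cells: C5, Ab4, F4.
Carrying that down a 3rd forward: D4 → Bb3.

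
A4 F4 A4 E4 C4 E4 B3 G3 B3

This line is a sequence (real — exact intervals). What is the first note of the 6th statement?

The 3-note cells begin on A4, E4, B3 — each down a 4th from the last.
Extending the heads down a 4th: F#3 → C#3 → G#2.

G#2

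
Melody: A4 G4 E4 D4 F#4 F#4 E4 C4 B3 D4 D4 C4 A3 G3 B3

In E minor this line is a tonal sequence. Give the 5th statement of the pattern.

With a 5-note motive the entries are A4, F#4, D4, each down a 3rd from the previous.
Continuing the starts: B3 → G3.
So cell 5 is G3 F#3 D3 C3 E3.

G3 F#3 D3 C3 E3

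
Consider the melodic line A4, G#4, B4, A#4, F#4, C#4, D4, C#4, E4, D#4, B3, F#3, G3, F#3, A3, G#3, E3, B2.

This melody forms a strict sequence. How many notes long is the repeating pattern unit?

There are 18 notes; a 6-note unit gives 3 cells:
A4 G#4 B4 A#4 F#4 C#4 | D4 C#4 E4 D#4 B3 F#3 | G3 F#3 A3 G#3 E3 B2
That's a consistent down a 5th shift per cell, and no other grouping gives one.

6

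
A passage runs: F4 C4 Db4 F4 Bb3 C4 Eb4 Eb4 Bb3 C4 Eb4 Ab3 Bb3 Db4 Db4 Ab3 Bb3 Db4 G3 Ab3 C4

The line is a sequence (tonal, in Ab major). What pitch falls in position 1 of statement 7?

G3

The unit is 7 notes. Position-1 pitches of the 3 shown cells: F4, Eb4, Db4.
Carrying that down a 2nd forward: C4 → Bb3 → Ab3 → G3.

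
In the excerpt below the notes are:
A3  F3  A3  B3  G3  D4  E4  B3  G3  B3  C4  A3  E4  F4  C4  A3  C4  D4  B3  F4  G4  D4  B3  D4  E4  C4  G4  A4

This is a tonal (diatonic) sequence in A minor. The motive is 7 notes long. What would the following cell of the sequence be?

E4 C4 E4 F4 D4 A4 B4

With a 7-note motive the entries are A3, B3, C4, D4, each up a 2nd from the previous.
Statement 5 starts on E4 and keeps the same diatonic contour: E4 C4 E4 F4 D4 A4 B4.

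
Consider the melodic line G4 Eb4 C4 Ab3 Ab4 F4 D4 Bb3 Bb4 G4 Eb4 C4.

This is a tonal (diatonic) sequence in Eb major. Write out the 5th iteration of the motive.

D5 Bb4 G4 Eb4

Unit = 4 notes; the statements start on G4, Ab4, Bb4, moving up a 2nd each time.
Extending up a 2nd: C5 → D5.
So cell 5 is D5 Bb4 G4 Eb4.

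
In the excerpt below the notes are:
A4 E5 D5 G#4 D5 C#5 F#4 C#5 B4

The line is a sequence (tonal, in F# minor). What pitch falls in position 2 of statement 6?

With 3-note cells, note 2 of each statement runs E5, D5, C#5.
Carrying that down a 2nd forward: B4 → A4 → G#4.

G#4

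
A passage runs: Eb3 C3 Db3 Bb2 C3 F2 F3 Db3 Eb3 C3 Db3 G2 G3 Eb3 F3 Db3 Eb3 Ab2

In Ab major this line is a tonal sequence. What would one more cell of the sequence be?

Taking 6-note groups, the heads are Eb3, F3, G3: the pattern moves up a 2nd.
So cell 4 is Ab3 F3 G3 Eb3 F3 Bb2.

Ab3 F3 G3 Eb3 F3 Bb2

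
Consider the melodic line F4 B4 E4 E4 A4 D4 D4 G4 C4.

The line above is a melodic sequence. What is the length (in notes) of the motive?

3

There are 9 notes; a 3-note unit gives 3 cells:
F4 B4 E4 | E4 A4 D4 | D4 G4 C4
Every group is a transposition down a 2nd of the one before; no shorter unit works.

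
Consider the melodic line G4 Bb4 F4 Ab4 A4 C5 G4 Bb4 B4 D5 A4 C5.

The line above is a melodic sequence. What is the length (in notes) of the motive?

Try groups of 4 (3 cells in 12 notes):
G4 Bb4 F4 Ab4 | A4 C5 G4 Bb4 | B4 D5 A4 C5
Each cell is the previous one up a 2nd — so the unit is 4 notes.

4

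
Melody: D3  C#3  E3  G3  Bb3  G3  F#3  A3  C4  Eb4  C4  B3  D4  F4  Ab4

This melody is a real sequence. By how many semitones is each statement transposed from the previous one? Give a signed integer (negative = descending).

Unit = 5 notes; the statements start on D3, G3, C4, moving up a 4th each time.
D3 to G3 spans +5 semitones.

5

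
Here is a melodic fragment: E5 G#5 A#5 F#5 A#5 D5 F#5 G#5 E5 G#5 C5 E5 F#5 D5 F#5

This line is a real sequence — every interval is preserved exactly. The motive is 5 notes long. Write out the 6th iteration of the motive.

Gb4 Bb4 C5 Ab4 C5

Taking 5-note groups, the heads are E5, D5, C5: the pattern moves down a 2nd.
Carrying on: Bb4 → Ab4 → Gb4.
From Gb4 the exact shape gives Gb4 Bb4 C5 Ab4 C5.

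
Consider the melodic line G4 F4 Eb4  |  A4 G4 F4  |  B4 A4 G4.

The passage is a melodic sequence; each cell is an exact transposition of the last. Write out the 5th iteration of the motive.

With a 3-note motive the entries are G4, A4, B4, each up a 2nd from the previous.
Continuing the starts: C#5 → D#5.
Statement 5 starts on D#5 and keeps the same exact contour: D#5 C#5 B4.

D#5 C#5 B4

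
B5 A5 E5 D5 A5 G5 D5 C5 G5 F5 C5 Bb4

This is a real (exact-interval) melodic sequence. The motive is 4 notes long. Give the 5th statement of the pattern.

The 4-note cells begin on B5, A5, G5 — each down a 2nd from the last.
Continuing the starts: F5 → Eb5.
So cell 5 is Eb5 Db5 Ab4 Gb4.

Eb5 Db5 Ab4 Gb4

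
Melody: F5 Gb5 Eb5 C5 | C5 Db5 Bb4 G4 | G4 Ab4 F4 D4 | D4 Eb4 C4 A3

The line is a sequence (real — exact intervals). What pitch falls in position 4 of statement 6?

With 4-note cells, note 4 of each statement runs C5, G4, D4, A3.
Extending down a 4th: E3 → B2.

B2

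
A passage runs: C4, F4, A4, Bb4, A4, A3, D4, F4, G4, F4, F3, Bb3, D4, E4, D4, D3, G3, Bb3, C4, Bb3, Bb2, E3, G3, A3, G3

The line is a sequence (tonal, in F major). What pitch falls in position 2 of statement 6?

C3

Grouping in 5s, the 2nd note of each cell is F4, D4, Bb3, G3, E3.
From E3, down a 3rd gives C3.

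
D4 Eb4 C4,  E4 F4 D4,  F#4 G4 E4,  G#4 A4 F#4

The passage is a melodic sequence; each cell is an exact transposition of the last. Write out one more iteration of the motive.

The 3-note cells begin on D4, E4, F#4, G#4 — each up a 2nd from the last.
Statement 5 starts on A#4 and keeps the same exact contour: A#4 B4 G#4.

A#4 B4 G#4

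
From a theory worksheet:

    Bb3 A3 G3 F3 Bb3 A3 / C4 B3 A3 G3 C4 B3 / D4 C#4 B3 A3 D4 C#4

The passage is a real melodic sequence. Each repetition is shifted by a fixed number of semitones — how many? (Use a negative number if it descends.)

2

The 6-note cells begin on Bb3, C4, D4 — each up a 2nd from the last.
Bb3→C4 is 60 − 58 = 2 semitones.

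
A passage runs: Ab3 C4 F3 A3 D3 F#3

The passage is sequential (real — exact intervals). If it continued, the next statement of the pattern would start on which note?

With a 2-note motive the entries are Ab3, F3, D3, each down a 3rd from the previous.
One more step down a 3rd gives B2.

B2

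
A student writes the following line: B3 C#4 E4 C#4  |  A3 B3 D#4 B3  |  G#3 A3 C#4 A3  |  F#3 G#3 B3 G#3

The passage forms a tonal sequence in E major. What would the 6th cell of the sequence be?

D#3 E3 G#3 E3

Unit = 4 notes; the statements start on B3, A3, G#3, F#3, moving down a 2nd each time.
Continuing the starts: E3 → D#3.
From D#3 the diatonic shape gives D#3 E3 G#3 E3.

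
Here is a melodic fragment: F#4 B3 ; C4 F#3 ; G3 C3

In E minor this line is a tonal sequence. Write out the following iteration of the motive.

D3 G2

With a 2-note motive the entries are F#4, C4, G3, each down a 4th from the previous.
So cell 4 is D3 G2.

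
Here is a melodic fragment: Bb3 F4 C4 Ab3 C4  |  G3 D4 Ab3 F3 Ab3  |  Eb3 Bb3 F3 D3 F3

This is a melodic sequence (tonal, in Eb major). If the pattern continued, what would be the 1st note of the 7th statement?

With 5-note cells, note 1 of each statement runs Bb3, G3, Eb3.
Carrying that down a 3rd forward: C3 → Ab2 → F2 → D2.

D2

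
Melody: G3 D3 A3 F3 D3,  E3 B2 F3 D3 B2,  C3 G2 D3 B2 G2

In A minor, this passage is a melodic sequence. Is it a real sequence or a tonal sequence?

Every note is diatonic to A minor.
Cell 1 has +7 semitones from note 2 to 3, but cell 2 has +6 — the interval quality changes while the contour stays the same, which is the hallmark of a tonal sequence.

tonal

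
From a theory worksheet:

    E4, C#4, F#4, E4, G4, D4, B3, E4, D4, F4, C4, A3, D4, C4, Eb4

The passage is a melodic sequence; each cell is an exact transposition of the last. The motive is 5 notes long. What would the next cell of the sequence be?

The 5-note cells begin on E4, D4, C4 — each down a 2nd from the last.
So cell 4 is Bb3 G3 C4 Bb3 Db4.

Bb3 G3 C4 Bb3 Db4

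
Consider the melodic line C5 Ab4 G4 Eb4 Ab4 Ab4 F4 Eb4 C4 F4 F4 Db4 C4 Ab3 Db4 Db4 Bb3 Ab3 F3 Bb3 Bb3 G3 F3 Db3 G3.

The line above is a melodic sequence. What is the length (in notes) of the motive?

5

25 notes total. Splitting into 5 groups of 5:
C5 Ab4 G4 Eb4 Ab4 | Ab4 F4 Eb4 C4 F4 | F4 Db4 C4 Ab3 Db4 | Db4 Bb3 Ab3 F3 Bb3 | Bb3 G3 F3 Db3 G3
That's a consistent down a 3rd shift per cell, and no other grouping gives one.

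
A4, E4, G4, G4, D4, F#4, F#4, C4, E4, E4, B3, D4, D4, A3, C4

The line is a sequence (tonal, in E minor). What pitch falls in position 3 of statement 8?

The unit is 3 notes. Position-3 pitches of the 5 shown cells: G4, F#4, E4, D4, C4.
Each moves down a 2nd. Continuing: B3 → A3 → G3.

G3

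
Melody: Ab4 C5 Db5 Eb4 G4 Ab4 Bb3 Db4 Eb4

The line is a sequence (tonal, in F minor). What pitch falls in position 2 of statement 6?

Bb2

The unit is 3 notes. Position-2 pitches of the 3 shown cells: C5, G4, Db4.
Extending down a 4th: Ab3 → Eb3 → Bb2.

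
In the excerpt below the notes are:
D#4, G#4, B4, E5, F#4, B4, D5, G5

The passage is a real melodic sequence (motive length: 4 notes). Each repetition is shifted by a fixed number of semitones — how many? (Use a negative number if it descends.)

With a 4-note motive the entries are D#4, F#4, each up a 3rd from the previous.
D#4 to F#4 spans +3 semitones.

3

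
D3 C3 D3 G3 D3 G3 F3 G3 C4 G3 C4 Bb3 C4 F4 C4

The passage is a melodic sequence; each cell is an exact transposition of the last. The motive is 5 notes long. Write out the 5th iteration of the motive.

Taking 5-note groups, the heads are D3, G3, C4: the pattern moves up a 4th.
Extending up a 4th: F4 → Bb4.
So cell 5 is Bb4 Ab4 Bb4 Eb5 Bb4.

Bb4 Ab4 Bb4 Eb5 Bb4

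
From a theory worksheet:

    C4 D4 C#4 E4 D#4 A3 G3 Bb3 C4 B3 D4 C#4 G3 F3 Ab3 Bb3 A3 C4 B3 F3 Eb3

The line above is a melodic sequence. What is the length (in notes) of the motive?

Try groups of 7 (3 cells in 21 notes):
C4 D4 C#4 E4 D#4 A3 G3 | Bb3 C4 B3 D4 C#4 G3 F3 | Ab3 Bb3 A3 C4 B3 F3 Eb3
Every group is a transposition down a 2nd of the one before; no shorter unit works.

7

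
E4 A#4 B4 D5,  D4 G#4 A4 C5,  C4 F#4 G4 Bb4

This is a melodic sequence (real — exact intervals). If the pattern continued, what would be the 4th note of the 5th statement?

With 4-note cells, note 4 of each statement runs D5, C5, Bb4.
Extending down a 2nd: Ab4 → Gb4.

Gb4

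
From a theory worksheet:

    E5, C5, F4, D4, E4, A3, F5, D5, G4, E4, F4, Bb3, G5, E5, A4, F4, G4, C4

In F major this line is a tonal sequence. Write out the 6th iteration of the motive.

C6 A5 D5 Bb4 C5 F4

With a 6-note motive the entries are E5, F5, G5, each up a 2nd from the previous.
Carrying on: A5 → Bb5 → C6.
So cell 6 is C6 A5 D5 Bb4 C5 F4.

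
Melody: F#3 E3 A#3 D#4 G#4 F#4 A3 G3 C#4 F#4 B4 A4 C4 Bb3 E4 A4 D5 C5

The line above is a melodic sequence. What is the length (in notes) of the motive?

6

18 notes total. Splitting into 3 groups of 6:
F#3 E3 A#3 D#4 G#4 F#4 | A3 G3 C#4 F#4 B4 A4 | C4 Bb3 E4 A4 D5 C5
That's a consistent up a 3rd shift per cell, and no other grouping gives one.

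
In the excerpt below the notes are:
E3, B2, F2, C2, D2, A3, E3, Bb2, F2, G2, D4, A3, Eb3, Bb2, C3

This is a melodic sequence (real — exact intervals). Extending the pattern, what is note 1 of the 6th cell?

F5

With 5-note cells, note 1 of each statement runs E3, A3, D4.
Each moves up a 4th. Continuing: G4 → C5 → F5.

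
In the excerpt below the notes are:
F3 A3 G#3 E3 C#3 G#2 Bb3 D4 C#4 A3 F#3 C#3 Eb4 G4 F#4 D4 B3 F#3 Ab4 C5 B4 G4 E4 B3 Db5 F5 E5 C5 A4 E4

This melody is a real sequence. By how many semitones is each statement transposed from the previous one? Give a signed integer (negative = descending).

5

Taking 6-note groups, the heads are F3, Bb3, Eb4, Ab4, Db5: the pattern moves up a 4th.
F3→Bb3 is 58 − 53 = 5 semitones.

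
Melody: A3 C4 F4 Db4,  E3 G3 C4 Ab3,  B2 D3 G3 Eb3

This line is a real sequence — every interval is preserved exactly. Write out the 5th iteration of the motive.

C#2 E2 A2 F2

Taking 4-note groups, the heads are A3, E3, B2: the pattern moves down a 4th.
Extending down a 4th: F#2 → C#2.
Statement 5 starts on C#2 and keeps the same exact contour: C#2 E2 A2 F2.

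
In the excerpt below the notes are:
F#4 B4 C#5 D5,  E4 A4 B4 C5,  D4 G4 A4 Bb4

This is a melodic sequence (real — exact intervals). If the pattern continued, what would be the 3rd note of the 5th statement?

Grouping in 4s, the 3rd note of each cell is C#5, B4, A4.
Extending down a 2nd: G4 → F4.

F4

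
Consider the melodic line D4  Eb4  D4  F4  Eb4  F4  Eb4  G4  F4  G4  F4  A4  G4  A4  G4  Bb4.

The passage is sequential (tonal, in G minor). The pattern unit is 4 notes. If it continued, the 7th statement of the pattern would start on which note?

With a 4-note motive the entries are D4, Eb4, F4, G4, each up a 2nd from the previous.
Extending the heads up a 2nd: A4 → Bb4 → C5.

C5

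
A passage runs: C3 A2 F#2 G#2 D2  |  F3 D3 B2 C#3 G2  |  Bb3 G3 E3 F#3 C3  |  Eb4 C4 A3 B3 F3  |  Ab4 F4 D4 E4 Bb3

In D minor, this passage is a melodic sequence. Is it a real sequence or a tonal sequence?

real

Each cell has the same semitone pattern (-3, -3, 2, -6) — intervals are preserved exactly.
And F#2 lies outside D minor, so the sequence is real rather than tonal.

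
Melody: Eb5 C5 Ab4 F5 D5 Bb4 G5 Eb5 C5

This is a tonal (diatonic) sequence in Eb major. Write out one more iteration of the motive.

With a 3-note motive the entries are Eb5, F5, G5, each up a 2nd from the previous.
From Ab5 the diatonic shape gives Ab5 F5 D5.

Ab5 F5 D5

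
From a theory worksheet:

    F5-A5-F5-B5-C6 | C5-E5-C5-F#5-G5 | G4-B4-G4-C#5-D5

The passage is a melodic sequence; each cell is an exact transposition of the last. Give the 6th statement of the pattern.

E3 G#3 E3 A#3 B3

The 5-note cells begin on F5, C5, G4 — each down a 4th from the last.
Extending down a 4th: D4 → A3 → E3.
From E3 the exact shape gives E3 G#3 E3 A#3 B3.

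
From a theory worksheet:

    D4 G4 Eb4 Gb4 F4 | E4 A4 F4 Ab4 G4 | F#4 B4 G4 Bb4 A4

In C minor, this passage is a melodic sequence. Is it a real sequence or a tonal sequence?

real

Each cell has the same semitone pattern (5, -4, 3, -1) — intervals are preserved exactly.
And Gb4 lies outside C minor, so the sequence is real rather than tonal.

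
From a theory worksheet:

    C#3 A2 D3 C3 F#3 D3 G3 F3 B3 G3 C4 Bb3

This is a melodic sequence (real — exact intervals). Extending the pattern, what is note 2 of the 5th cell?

F4

With 4-note cells, note 2 of each statement runs A2, D3, G3.
Carrying that up a 4th forward: C4 → F4.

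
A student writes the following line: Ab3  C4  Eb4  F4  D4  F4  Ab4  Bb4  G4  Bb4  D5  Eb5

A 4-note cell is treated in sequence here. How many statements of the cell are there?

3

12 notes in groups of 4 gives 12/4 = 3 statements.
Starts: Ab3, D4, G4 — each up a 4th.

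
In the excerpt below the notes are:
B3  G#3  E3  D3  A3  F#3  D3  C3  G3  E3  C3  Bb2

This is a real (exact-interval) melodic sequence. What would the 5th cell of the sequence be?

Eb3 C3 Ab2 Gb2

Taking 4-note groups, the heads are B3, A3, G3: the pattern moves down a 2nd.
Extending down a 2nd: F3 → Eb3.
From Eb3 the exact shape gives Eb3 C3 Ab2 Gb2.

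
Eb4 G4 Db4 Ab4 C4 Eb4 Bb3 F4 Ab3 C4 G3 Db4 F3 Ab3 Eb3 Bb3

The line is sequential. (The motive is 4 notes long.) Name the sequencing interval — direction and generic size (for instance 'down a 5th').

down a 3rd

Unit = 4 notes; the statements start on Eb4, C4, Ab3, F3, moving down a 3rd each time.
From Eb4 to C4: down a 3rd.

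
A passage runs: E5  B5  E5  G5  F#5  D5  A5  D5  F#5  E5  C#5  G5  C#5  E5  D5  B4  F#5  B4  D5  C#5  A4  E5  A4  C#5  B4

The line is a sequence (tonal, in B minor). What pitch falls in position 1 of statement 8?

E4

The unit is 5 notes. Position-1 pitches of the 5 shown cells: E5, D5, C#5, B4, A4.
Carrying that down a 2nd forward: G4 → F#4 → E4.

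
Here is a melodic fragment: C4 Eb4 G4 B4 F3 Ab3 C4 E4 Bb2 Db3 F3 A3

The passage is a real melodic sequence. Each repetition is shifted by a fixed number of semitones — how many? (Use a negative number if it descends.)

The 4-note cells begin on C4, F3, Bb2 — each down a 5th from the last.
C4 to F3 spans -7 semitones.

-7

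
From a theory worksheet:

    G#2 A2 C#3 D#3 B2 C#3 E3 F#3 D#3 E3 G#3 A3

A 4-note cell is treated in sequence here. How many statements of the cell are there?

12 notes in groups of 4 gives 12/4 = 3 statements.
Starts: G#2, B2, D#3 — each up a 3rd.

3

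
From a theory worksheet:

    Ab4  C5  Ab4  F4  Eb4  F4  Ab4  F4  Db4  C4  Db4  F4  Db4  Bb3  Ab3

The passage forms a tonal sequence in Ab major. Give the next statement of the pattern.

The 5-note cells begin on Ab4, F4, Db4 — each down a 3rd from the last.
Statement 4 starts on Bb3 and keeps the same diatonic contour: Bb3 Db4 Bb3 G3 F3.

Bb3 Db4 Bb3 G3 F3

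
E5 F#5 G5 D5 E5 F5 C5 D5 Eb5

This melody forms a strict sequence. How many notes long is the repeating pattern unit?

There are 9 notes; a 3-note unit gives 3 cells:
E5 F#5 G5 | D5 E5 F5 | C5 D5 Eb5
Each cell is the previous one down a 2nd — so the unit is 3 notes.

3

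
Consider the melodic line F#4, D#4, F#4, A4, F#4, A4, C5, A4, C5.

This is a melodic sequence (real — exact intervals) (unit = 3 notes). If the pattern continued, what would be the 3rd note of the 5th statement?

The unit is 3 notes. Position-3 pitches of the 3 shown cells: F#4, A4, C5.
Each moves up a 3rd. Continuing: Eb5 → Gb5.

Gb5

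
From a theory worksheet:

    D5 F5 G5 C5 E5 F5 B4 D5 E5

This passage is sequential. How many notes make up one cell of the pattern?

9 notes total. Splitting into 3 groups of 3:
D5 F5 G5 | C5 E5 F5 | B4 D5 E5
Each cell is the previous one down a 2nd — so the unit is 3 notes.

3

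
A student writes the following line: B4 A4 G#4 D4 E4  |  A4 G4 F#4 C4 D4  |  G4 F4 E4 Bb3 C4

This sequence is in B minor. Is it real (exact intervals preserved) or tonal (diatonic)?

real

Each cell has the same semitone pattern (-2, -1, -6, 2) — intervals are preserved exactly.
And G#4 lies outside B minor, so the sequence is real rather than tonal.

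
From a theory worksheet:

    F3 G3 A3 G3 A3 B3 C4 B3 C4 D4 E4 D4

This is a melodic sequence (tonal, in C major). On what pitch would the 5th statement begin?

Taking 4-note groups, the heads are F3, A3, C4: the pattern moves up a 3rd.
Continuing: E4 → G4. Statement 5 starts on G4.

G4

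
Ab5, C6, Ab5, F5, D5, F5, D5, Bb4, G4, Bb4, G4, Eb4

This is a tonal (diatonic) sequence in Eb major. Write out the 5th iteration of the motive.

Unit = 4 notes; the statements start on Ab5, D5, G4, moving down a 5th each time.
Extending down a 5th: C4 → F3.
Statement 5 starts on F3 and keeps the same diatonic contour: F3 Ab3 F3 D3.

F3 Ab3 F3 D3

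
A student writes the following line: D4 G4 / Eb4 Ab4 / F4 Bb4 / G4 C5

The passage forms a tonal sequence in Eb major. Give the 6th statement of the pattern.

With a 2-note motive the entries are D4, Eb4, F4, G4, each up a 2nd from the previous.
Continuing the starts: Ab4 → Bb4.
So cell 6 is Bb4 Eb5.

Bb4 Eb5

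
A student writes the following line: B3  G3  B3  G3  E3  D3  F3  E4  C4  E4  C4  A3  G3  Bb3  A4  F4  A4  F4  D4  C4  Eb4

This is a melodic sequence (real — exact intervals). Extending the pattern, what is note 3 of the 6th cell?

C6

The unit is 7 notes. Position-3 pitches of the 3 shown cells: B3, E4, A4.
Carrying that up a 4th forward: D5 → G5 → C6.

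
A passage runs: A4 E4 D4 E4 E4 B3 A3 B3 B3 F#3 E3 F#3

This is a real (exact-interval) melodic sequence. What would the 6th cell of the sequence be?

Taking 4-note groups, the heads are A4, E4, B3: the pattern moves down a 4th.
Carrying on: F#3 → C#3 → G#2.
So cell 6 is G#2 D#2 C#2 D#2.

G#2 D#2 C#2 D#2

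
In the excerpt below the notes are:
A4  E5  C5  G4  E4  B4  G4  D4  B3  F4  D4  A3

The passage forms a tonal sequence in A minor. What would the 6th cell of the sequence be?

G2 D3 B2 F2

Taking 4-note groups, the heads are A4, E4, B3: the pattern moves down a 4th.
Continuing the starts: F3 → C3 → G2.
Statement 6 starts on G2 and keeps the same diatonic contour: G2 D3 B2 F2.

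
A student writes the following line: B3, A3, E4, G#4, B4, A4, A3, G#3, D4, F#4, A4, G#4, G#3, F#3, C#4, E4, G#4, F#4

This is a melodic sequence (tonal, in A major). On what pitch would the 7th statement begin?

Taking 6-note groups, the heads are B3, A3, G#3: the pattern moves down a 2nd.
Extending the heads down a 2nd: F#3 → E3 → D3 → C#3.

C#3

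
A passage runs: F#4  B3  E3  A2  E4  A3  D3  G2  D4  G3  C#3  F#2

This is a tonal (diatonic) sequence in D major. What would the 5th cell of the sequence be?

The 4-note cells begin on F#4, E4, D4 — each down a 2nd from the last.
Carrying on: C#4 → B3.
So cell 5 is B3 E3 A2 D2.

B3 E3 A2 D2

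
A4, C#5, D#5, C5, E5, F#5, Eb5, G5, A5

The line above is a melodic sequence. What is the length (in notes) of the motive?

There are 9 notes; a 3-note unit gives 3 cells:
A4 C#5 D#5 | C5 E5 F#5 | Eb5 G5 A5
That's a consistent up a 3rd shift per cell, and no other grouping gives one.

3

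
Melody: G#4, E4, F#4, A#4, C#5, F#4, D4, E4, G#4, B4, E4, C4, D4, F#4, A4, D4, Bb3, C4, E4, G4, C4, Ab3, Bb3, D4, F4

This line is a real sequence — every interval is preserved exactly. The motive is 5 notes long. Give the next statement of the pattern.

Bb3 Gb3 Ab3 C4 Eb4

Taking 5-note groups, the heads are G#4, F#4, E4, D4, C4: the pattern moves down a 2nd.
So cell 6 is Bb3 Gb3 Ab3 C4 Eb4.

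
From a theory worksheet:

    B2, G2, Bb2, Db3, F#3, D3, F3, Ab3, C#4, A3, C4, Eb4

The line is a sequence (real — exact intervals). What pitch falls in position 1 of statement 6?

With 4-note cells, note 1 of each statement runs B2, F#3, C#4.
Carrying that up a 5th forward: G#4 → D#5 → A#5.

A#5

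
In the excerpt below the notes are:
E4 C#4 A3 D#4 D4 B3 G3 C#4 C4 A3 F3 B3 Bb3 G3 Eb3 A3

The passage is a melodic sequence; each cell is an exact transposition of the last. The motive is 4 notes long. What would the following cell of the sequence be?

With a 4-note motive the entries are E4, D4, C4, Bb3, each down a 2nd from the previous.
From Ab3 the exact shape gives Ab3 F3 Db3 G3.

Ab3 F3 Db3 G3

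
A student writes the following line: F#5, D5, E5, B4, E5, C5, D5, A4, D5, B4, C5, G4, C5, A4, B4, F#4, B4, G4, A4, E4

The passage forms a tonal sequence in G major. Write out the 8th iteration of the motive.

Taking 4-note groups, the heads are F#5, E5, D5, C5, B4: the pattern moves down a 2nd.
Extending down a 2nd: A4 → G4 → F#4.
Statement 8 starts on F#4 and keeps the same diatonic contour: F#4 D4 E4 B3.

F#4 D4 E4 B3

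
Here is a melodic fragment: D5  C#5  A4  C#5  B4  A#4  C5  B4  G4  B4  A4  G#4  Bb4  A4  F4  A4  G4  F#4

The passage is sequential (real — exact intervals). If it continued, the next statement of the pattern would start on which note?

Taking 6-note groups, the heads are D5, C5, Bb4: the pattern moves down a 2nd.
One more step down a 2nd gives Ab4.

Ab4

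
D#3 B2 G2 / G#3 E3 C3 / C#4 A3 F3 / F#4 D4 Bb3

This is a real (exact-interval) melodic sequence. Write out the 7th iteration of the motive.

A5 F5 Db5

Unit = 3 notes; the statements start on D#3, G#3, C#4, F#4, moving up a 4th each time.
Carrying on: B4 → E5 → A5.
From A5 the exact shape gives A5 F5 Db5.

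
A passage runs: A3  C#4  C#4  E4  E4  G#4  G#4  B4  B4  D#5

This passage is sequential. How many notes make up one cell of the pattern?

There are 10 notes; a 2-note unit gives 5 cells:
A3 C#4 | C#4 E4 | E4 G#4 | G#4 B4 | B4 D#5
Every group is a transposition up a 3rd of the one before; no shorter unit works.

2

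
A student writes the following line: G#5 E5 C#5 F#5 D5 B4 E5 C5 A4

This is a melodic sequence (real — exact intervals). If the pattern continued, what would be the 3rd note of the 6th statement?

The unit is 3 notes. Position-3 pitches of the 3 shown cells: C#5, B4, A4.
Extending down a 2nd: G4 → F4 → Eb4.

Eb4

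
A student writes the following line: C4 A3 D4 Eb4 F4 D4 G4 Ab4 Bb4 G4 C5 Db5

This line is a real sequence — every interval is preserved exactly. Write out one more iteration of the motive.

Unit = 4 notes; the statements start on C4, F4, Bb4, moving up a 4th each time.
Statement 4 starts on Eb5 and keeps the same exact contour: Eb5 C5 F5 Gb5.

Eb5 C5 F5 Gb5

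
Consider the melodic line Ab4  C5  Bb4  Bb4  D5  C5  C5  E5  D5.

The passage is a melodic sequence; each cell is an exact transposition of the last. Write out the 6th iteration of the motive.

The 3-note cells begin on Ab4, Bb4, C5 — each up a 2nd from the last.
Extending up a 2nd: D5 → E5 → F#5.
Statement 6 starts on F#5 and keeps the same exact contour: F#5 A#5 G#5.

F#5 A#5 G#5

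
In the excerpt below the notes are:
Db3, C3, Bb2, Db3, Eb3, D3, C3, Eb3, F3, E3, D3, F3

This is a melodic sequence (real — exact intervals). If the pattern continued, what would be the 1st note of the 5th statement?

With 4-note cells, note 1 of each statement runs Db3, Eb3, F3.
Carrying that up a 2nd forward: G3 → A3.

A3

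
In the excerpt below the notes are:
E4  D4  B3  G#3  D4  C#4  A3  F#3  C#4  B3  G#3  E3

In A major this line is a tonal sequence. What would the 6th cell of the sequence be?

G#3 F#3 D3 B2

With a 4-note motive the entries are E4, D4, C#4, each down a 2nd from the previous.
Continuing the starts: B3 → A3 → G#3.
So cell 6 is G#3 F#3 D3 B2.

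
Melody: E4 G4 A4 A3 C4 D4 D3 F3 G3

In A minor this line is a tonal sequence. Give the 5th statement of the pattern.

C2 E2 F2

The 3-note cells begin on E4, A3, D3 — each down a 5th from the last.
Extending down a 5th: G2 → C2.
From C2 the diatonic shape gives C2 E2 F2.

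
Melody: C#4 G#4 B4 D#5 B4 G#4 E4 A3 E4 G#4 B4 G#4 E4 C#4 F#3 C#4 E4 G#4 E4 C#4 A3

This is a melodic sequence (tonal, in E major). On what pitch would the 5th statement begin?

B2

Unit = 7 notes; the statements start on C#4, A3, F#3, moving down a 3rd each time.
Continuing: D#3 → B2. Statement 5 starts on B2.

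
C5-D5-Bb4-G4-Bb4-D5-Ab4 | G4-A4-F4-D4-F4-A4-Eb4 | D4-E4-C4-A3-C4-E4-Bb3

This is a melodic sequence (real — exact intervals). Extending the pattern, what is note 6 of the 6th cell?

C#3

The unit is 7 notes. Position-6 pitches of the 3 shown cells: D5, A4, E4.
Extending down a 4th: B3 → F#3 → C#3.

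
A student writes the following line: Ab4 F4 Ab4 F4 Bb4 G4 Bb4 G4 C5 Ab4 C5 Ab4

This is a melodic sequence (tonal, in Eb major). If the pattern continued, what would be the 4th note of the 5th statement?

With 4-note cells, note 4 of each statement runs F4, G4, Ab4.
Carrying that up a 2nd forward: Bb4 → C5.

C5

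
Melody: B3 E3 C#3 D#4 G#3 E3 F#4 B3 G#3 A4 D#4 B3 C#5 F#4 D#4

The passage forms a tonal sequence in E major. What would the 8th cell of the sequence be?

Unit = 3 notes; the statements start on B3, D#4, F#4, A4, C#5, moving up a 3rd each time.
Continuing the starts: E5 → G#5 → B5.
From B5 the diatonic shape gives B5 E5 C#5.

B5 E5 C#5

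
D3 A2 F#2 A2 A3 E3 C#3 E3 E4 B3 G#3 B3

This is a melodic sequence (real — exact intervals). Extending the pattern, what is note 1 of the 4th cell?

B4

Grouping in 4s, the 1st note of each cell is D3, A3, E4.
One more up a 5th gives B4.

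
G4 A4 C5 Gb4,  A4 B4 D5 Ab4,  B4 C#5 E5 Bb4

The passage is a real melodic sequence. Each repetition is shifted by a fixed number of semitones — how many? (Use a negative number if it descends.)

The 4-note cells begin on G4, A4, B4 — each up a 2nd from the last.
G4 to A4 spans +2 semitones.

2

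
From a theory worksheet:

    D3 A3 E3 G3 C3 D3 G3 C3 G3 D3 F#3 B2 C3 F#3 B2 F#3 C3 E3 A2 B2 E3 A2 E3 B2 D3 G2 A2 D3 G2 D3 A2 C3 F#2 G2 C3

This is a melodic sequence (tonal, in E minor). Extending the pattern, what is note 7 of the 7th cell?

The unit is 7 notes. Position-7 pitches of the 5 shown cells: G3, F#3, E3, D3, C3.
Extending down a 2nd: B2 → A2.

A2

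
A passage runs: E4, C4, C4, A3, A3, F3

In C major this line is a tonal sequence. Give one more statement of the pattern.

The 2-note cells begin on E4, C4, A3 — each down a 3rd from the last.
Statement 4 starts on F3 and keeps the same diatonic contour: F3 D3.

F3 D3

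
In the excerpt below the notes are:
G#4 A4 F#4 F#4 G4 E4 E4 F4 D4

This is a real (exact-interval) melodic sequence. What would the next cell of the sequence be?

The 3-note cells begin on G#4, F#4, E4 — each down a 2nd from the last.
So cell 4 is D4 Eb4 C4.

D4 Eb4 C4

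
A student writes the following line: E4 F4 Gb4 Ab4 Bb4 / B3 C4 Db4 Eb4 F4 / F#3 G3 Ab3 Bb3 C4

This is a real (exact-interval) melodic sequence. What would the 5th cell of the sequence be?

G#2 A2 Bb2 C3 D3

Unit = 5 notes; the statements start on E4, B3, F#3, moving down a 4th each time.
Continuing the starts: C#3 → G#2.
Statement 5 starts on G#2 and keeps the same exact contour: G#2 A2 Bb2 C3 D3.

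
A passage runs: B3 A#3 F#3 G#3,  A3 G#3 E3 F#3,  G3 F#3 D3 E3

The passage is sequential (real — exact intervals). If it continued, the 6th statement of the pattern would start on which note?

Db3

With a 4-note motive the entries are B3, A3, G3, each down a 2nd from the previous.
Continuing: F3 → Eb3 → Db3. Statement 6 starts on Db3.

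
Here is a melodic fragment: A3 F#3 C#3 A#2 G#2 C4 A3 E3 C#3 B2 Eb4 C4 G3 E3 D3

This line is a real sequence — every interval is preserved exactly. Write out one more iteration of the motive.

Gb4 Eb4 Bb3 G3 F3

With a 5-note motive the entries are A3, C4, Eb4, each up a 3rd from the previous.
From Gb4 the exact shape gives Gb4 Eb4 Bb3 G3 F3.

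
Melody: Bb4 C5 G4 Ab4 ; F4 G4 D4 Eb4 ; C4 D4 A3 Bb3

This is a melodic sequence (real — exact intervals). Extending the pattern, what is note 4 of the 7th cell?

D2

The unit is 4 notes. Position-4 pitches of the 3 shown cells: Ab4, Eb4, Bb3.
Extending down a 4th: F3 → C3 → G2 → D2.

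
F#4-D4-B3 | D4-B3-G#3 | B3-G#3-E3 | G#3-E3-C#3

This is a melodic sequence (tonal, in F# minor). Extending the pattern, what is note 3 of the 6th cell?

Grouping in 3s, the 3rd note of each cell is B3, G#3, E3, C#3.
Extending down a 3rd: A2 → F#2.

F#2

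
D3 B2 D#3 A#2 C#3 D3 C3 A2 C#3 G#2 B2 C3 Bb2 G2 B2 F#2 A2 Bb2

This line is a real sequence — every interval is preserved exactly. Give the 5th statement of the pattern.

Taking 6-note groups, the heads are D3, C3, Bb2: the pattern moves down a 2nd.
Extending down a 2nd: Ab2 → Gb2.
So cell 5 is Gb2 Eb2 G2 D2 F2 Gb2.

Gb2 Eb2 G2 D2 F2 Gb2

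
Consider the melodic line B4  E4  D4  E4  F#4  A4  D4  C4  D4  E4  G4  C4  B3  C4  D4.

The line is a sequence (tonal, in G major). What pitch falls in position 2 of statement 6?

Grouping in 5s, the 2nd note of each cell is E4, D4, C4.
Each moves down a 2nd. Continuing: B3 → A3 → G3.

G3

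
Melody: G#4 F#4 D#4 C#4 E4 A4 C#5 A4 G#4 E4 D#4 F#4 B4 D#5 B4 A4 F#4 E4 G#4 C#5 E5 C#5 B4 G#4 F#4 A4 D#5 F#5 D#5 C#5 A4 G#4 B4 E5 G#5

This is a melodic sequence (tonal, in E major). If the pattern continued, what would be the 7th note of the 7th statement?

B5

The unit is 7 notes. Position-7 pitches of the 5 shown cells: C#5, D#5, E5, F#5, G#5.
Carrying that up a 2nd forward: A5 → B5.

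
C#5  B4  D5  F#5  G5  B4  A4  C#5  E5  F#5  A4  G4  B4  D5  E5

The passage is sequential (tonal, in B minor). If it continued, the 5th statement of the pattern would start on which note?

F#4

With a 5-note motive the entries are C#5, B4, A4, each down a 2nd from the previous.
Extending the heads down a 2nd: G4 → F#4.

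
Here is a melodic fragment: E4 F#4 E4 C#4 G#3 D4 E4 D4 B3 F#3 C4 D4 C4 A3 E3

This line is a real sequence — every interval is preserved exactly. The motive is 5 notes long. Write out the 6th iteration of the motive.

Taking 5-note groups, the heads are E4, D4, C4: the pattern moves down a 2nd.
Continuing the starts: Bb3 → Ab3 → Gb3.
So cell 6 is Gb3 Ab3 Gb3 Eb3 Bb2.

Gb3 Ab3 Gb3 Eb3 Bb2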